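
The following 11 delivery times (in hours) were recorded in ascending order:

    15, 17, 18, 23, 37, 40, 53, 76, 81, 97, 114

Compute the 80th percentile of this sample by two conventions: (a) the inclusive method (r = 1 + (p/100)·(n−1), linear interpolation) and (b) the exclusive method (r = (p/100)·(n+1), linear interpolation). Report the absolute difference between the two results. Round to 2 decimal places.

9.60

n = 11.
(a) r = 9 → value at rank 9 = 81.
(b) r = 9.6; between ranks 9 (81) and 10 (97): 90.6.
|81 − 90.6| = 9.6.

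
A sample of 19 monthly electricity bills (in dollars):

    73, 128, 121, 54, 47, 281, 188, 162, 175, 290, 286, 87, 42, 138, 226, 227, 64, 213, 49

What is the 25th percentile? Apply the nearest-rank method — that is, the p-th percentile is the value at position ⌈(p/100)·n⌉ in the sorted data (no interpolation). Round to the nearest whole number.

64

Sorted: 42, 47, 49, 54, 64, 73, 87, 121, 128, 138, 162, 175, 188, 213, 226, 227, 281, 286, 290.
n = 19.
Position = ⌈25/100 · 19⌉ = ⌈4.75⌉ = 5.
The value at rank 5 is 64.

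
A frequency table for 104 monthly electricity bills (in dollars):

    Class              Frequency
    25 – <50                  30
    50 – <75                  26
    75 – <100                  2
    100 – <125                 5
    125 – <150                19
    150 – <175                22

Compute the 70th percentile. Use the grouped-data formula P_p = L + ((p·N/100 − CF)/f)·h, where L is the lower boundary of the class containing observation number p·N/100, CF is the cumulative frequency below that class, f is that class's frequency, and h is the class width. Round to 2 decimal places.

137.89

N = 104; target position k = 70/100 · 104 = 72.8.
Cumulative frequencies: 30, 56, 58, 63, 82, 104.
Observation 72.8 falls in the class 125 – <150.
L = 125, CF = 63, f = 19, h = 25.
P70 = 125 + ((72.8 − 63)/19)·25 = 125 + 12.8947 = 137.895.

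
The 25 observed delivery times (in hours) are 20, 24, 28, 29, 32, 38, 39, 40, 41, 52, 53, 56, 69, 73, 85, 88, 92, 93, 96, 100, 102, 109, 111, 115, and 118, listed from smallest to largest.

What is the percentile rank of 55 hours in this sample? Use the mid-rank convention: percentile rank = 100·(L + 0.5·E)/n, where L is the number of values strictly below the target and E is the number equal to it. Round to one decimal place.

Count below 55: L = 11; count equal: E = 0; n = 25.
Percentile rank = 100·(11 + 0.5·0)/25 = 100·11/25 = 44.

44.0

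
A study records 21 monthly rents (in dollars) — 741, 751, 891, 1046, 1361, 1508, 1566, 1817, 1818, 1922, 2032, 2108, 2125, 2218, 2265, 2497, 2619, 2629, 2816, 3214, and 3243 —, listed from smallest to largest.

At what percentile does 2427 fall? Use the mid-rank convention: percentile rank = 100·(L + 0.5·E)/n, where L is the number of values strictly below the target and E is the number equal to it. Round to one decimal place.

Count below 2427: L = 15; count equal: E = 0; n = 21.
Percentile rank = 100·(15 + 0.5·0)/21 = 100·15/21 = 71.43.

71.4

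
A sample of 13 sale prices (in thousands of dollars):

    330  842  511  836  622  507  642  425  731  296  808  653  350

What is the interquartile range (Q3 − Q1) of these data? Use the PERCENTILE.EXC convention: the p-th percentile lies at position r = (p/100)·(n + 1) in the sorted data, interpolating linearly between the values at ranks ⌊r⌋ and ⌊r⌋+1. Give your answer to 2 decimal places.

Sorted: 296, 330, 350, 425, 507, 511, 622, 642, 653, 731, 808, 836, 842.
n = 13.
P25: r = 3.5; ranks 3–4 are 350, 425; interpolating gives 387.5.
P75: r = 10.5; ranks 10–11 are 731, 808; interpolating gives 769.5.
Difference: 769.5 − 387.5 = 382.

382.00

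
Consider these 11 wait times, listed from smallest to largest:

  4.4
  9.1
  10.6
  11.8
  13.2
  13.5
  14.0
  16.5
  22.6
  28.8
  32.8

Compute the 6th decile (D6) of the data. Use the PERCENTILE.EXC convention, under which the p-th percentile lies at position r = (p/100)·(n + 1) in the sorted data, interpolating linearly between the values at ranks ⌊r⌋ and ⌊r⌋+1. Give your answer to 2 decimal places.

n = 11.
r = (60/100)·(11 + 1) = 7.2.
Rank 7 is 14.0 and rank 8 is 16.5.
Interpolate: 14.0 + 0.2·(16.5 − 14.0) = 14.0 + 0.2·2.5 = 14.5.

14.50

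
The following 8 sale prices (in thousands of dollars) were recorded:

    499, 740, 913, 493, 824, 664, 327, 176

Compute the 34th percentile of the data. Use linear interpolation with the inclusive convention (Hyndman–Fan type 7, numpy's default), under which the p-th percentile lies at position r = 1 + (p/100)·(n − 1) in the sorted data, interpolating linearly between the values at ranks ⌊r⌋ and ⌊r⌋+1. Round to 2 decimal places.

495.28

Sorted: 176, 327, 493, 499, 664, 740, 824, 913.
n = 8.
r = 1 + (34/100)·(8 − 1) = 1 + 2.38 = 3.38.
Rank 3 is 493 and rank 4 is 499.
Interpolate: 493 + 0.38·(499 − 493) = 493 + 0.38·6 = 495.28.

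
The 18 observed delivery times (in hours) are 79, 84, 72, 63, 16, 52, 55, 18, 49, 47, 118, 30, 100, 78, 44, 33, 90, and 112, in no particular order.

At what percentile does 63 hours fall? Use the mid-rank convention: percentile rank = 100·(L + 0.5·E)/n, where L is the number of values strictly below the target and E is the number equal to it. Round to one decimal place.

Sorted: 16, 18, 30, 33, 44, 47, 49, 52, 55, 63, 72, 78, 79, 84, 90, 100, 112, 118.
Count below 63: L = 9; count equal: E = 1; n = 18.
Percentile rank = 100·(9 + 0.5·1)/18 = 100·9.5/18 = 52.78.

52.8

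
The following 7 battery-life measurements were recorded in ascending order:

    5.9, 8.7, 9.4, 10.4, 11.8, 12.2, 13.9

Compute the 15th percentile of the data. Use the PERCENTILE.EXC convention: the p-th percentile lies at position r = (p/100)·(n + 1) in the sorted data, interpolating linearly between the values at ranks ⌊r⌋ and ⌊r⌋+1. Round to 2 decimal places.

n = 7.
r = (15/100)·(7 + 1) = 1.2.
Rank 1 is 5.9 and rank 2 is 8.7.
Interpolate: 5.9 + 0.2·(8.7 − 5.9) = 5.9 + 0.2·2.8 = 6.46.

6.46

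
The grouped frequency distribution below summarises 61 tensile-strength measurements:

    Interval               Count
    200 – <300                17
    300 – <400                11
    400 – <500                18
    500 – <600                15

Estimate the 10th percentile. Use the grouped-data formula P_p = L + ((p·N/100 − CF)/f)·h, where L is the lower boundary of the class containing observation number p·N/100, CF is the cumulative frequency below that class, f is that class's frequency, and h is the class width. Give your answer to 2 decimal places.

N = 61; target position k = 10/100 · 61 = 6.1.
Cumulative frequencies: 17, 28, 46, 61.
Observation 6.1 falls in the class 200 – <300.
L = 200, CF = 0, f = 17, h = 100.
P10 = 200 + ((6.1 − 0)/17)·100 = 200 + 35.8824 = 235.882.

235.88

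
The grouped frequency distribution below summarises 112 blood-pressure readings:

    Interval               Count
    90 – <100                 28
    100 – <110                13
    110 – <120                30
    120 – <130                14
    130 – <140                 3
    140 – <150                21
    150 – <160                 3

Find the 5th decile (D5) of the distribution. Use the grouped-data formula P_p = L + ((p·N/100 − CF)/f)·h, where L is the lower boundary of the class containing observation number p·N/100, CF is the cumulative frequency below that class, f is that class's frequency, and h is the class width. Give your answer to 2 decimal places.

115.00

N = 112; target position k = 50/100 · 112 = 56.
Cumulative frequencies: 28, 41, 71, 85, 88, 109, 112.
Observation 56 falls in the class 110 – <120.
L = 110, CF = 41, f = 30, h = 10.
P50 = 110 + ((56 − 41)/30)·10 = 110 + 5 = 115.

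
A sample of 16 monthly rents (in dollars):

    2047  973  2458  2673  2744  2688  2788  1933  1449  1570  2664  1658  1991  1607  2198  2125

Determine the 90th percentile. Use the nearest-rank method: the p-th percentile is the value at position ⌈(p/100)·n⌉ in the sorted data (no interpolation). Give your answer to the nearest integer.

2744

Sorted: 973, 1449, 1570, 1607, 1658, 1933, 1991, 2047, 2125, 2198, 2458, 2664, 2673, 2688, 2744, 2788.
n = 16.
Position = ⌈90/100 · 16⌉ = ⌈14.4⌉ = 15.
The value at rank 15 is 2744.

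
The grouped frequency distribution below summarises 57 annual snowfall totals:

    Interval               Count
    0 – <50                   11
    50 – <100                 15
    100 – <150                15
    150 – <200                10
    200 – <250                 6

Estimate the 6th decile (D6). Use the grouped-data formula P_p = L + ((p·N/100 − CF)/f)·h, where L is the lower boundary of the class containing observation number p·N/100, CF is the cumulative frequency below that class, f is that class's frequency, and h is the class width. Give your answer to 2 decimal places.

N = 57; target position k = 60/100 · 57 = 34.2.
Cumulative frequencies: 11, 26, 41, 51, 57.
Observation 34.2 falls in the class 100 – <150.
L = 100, CF = 26, f = 15, h = 50.
P60 = 100 + ((34.2 − 26)/15)·50 = 100 + 27.3333 = 127.333.

127.33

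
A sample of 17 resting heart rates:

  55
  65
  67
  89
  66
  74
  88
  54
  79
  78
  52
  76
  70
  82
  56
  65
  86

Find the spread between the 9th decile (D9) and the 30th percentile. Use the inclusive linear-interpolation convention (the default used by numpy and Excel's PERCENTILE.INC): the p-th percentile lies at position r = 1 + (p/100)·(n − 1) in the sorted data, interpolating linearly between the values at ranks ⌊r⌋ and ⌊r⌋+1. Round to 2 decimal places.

21.80

Sorted: 52, 54, 55, 56, 65, 65, 66, 67, 70, 74, 76, 78, 79, 82, 86, 88, 89.
n = 17.
P30: r = 5.8; ranks 5–6 are 65, 65; interpolating gives 65.
P90: r = 15.4; ranks 15–16 are 86, 88; interpolating gives 86.8.
Difference: 86.8 − 65 = 21.8.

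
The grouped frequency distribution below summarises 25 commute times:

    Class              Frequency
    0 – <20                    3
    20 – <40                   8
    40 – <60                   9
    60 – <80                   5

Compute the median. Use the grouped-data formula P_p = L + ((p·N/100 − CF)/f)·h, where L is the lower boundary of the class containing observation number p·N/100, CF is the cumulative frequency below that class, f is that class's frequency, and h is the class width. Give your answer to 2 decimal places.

43.33

N = 25; target position k = 50/100 · 25 = 12.5.
Cumulative frequencies: 3, 11, 20, 25.
Observation 12.5 falls in the class 40 – <60.
L = 40, CF = 11, f = 9, h = 20.
P50 = 40 + ((12.5 − 11)/9)·20 = 40 + 3.33333 = 43.3333.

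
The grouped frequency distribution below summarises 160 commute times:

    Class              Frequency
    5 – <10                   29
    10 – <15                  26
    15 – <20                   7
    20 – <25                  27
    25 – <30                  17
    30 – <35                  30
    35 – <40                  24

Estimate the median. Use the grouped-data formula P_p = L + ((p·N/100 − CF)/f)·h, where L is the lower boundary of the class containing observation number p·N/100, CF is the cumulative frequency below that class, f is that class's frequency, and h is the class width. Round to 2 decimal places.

23.33

N = 160; target position k = 50/100 · 160 = 80.
Cumulative frequencies: 29, 55, 62, 89, 106, 136, 160.
Observation 80 falls in the class 20 – <25.
L = 20, CF = 62, f = 27, h = 5.
P50 = 20 + ((80 − 62)/27)·5 = 20 + 3.33333 = 23.3333.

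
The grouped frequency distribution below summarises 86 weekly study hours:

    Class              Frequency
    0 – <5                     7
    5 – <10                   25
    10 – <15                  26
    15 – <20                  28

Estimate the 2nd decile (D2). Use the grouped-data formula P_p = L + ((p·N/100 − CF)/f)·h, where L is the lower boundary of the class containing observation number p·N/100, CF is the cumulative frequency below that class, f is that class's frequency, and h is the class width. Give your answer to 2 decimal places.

N = 86; target position k = 20/100 · 86 = 17.2.
Cumulative frequencies: 7, 32, 58, 86.
Observation 17.2 falls in the class 5 – <10.
L = 5, CF = 7, f = 25, h = 5.
P20 = 5 + ((17.2 − 7)/25)·5 = 5 + 2.04 = 7.04.

7.04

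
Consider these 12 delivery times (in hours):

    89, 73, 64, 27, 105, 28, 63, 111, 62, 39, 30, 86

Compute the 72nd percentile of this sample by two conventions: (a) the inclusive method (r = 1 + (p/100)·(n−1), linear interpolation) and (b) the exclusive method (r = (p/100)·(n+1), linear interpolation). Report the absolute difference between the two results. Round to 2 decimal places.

2.12

Sorted: 27, 28, 30, 39, 62, 63, 64, 73, 86, 89, 105, 111.
n = 12.
(a) r = 8.92; between ranks 8 (73) and 9 (86): 84.96.
(b) r = 9.36; between ranks 9 (86) and 10 (89): 87.08.
|84.96 − 87.08| = 2.12.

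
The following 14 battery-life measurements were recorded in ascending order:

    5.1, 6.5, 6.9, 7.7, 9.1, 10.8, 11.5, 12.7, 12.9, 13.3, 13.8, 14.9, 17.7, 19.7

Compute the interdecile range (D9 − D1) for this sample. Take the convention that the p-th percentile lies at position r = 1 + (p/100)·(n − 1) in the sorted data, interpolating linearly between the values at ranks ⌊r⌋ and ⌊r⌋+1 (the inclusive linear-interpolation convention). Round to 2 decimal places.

10.24

n = 14.
P10: r = 2.3; ranks 2–3 are 6.5, 6.9; interpolating gives 6.62.
P90: r = 12.7; ranks 12–13 are 14.9, 17.7; interpolating gives 16.86.
Difference: 16.86 − 6.62 = 10.24.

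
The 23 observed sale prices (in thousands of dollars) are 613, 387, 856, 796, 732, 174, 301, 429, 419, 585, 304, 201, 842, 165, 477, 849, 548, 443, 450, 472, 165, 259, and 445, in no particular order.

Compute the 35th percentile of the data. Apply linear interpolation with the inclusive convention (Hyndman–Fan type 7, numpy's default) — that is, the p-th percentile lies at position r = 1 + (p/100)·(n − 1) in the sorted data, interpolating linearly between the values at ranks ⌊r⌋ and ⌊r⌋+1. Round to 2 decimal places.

Sorted: 165, 165, 174, 201, 259, 301, 304, 387, 419, 429, 443, 445, 450, 472, 477, 548, 585, 613, 732, 796, 842, 849, 856.
n = 23.
r = 1 + (35/100)·(23 − 1) = 1 + 7.7 = 8.7.
Rank 8 is 387 and rank 9 is 419.
Interpolate: 387 + 0.7·(419 − 387) = 387 + 0.7·32 = 409.4.

409.40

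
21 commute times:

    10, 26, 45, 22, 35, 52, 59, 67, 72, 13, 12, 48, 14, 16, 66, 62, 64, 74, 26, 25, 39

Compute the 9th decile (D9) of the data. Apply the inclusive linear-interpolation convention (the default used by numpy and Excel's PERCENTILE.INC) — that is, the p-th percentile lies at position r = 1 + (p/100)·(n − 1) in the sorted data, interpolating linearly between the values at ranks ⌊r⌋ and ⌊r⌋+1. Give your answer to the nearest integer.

67

Sorted: 10, 12, 13, 14, 16, 22, 25, 26, 26, 35, 39, 45, 48, 52, 59, 62, 64, 66, 67, 72, 74.
n = 21.
r = 1 + (90/100)·(21 − 1) = 1 + 18 = 19.
r is an integer, so P90 is the value at rank 19: 67.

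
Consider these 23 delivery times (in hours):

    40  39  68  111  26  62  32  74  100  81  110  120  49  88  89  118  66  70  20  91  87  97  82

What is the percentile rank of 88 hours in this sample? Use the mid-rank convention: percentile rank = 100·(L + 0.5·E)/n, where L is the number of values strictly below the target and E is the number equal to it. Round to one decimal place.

63.0

Sorted: 20, 26, 32, 39, 40, 49, 62, 66, 68, 70, 74, 81, 82, 87, 88, 89, 91, 97, 100, 110, 111, 118, 120.
Count below 88: L = 14; count equal: E = 1; n = 23.
Percentile rank = 100·(14 + 0.5·1)/23 = 100·14.5/23 = 63.04.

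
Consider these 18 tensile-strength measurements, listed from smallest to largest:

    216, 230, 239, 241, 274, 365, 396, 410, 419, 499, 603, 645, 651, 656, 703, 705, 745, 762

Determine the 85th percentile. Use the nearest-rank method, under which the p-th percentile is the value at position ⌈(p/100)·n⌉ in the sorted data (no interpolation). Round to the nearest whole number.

n = 18.
Position = ⌈85/100 · 18⌉ = ⌈15.3⌉ = 16.
The value at rank 16 is 705.

705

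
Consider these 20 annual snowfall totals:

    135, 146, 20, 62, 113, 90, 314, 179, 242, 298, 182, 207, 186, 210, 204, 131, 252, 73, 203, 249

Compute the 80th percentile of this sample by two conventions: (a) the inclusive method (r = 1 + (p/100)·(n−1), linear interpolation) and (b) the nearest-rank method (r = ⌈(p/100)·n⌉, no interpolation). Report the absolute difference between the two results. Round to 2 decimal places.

1.40

Sorted: 20, 62, 73, 90, 113, 131, 135, 146, 179, 182, 186, 203, 204, 207, 210, 242, 249, 252, 298, 314.
n = 20.
(a) r = 16.2; between ranks 16 (242) and 17 (249): 243.4.
(b) the nearest-rank method: rank 16 → 242.
|243.4 − 242| = 1.4.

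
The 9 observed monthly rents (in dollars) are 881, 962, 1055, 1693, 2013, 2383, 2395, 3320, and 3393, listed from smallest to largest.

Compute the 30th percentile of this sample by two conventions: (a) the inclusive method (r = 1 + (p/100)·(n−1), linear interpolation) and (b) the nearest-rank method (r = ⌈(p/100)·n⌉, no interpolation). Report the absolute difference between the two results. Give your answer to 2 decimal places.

255.20

n = 9.
(a) r = 3.4; between ranks 3 (1055) and 4 (1693): 1310.2.
(b) the nearest-rank method: rank 3 → 1055.
|1310.2 − 1055| = 255.2.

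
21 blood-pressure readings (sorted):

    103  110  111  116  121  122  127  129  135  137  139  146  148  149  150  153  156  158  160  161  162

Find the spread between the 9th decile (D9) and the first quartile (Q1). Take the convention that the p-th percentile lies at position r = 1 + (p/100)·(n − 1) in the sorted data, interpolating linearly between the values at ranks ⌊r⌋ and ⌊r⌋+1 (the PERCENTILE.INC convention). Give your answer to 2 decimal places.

38.00

n = 21.
P25: r = 6 (integer) → 122.
P90: r = 19 (integer) → 160.
Difference: 160 − 122 = 38.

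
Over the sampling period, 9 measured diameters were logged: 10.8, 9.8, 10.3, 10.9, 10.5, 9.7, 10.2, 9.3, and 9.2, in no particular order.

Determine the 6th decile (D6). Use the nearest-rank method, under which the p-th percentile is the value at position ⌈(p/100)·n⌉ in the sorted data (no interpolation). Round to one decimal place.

Sorted: 9.2, 9.3, 9.7, 9.8, 10.2, 10.3, 10.5, 10.8, 10.9.
n = 9.
Position = ⌈60/100 · 9⌉ = ⌈5.4⌉ = 6.
The value at rank 6 is 10.3.

10.3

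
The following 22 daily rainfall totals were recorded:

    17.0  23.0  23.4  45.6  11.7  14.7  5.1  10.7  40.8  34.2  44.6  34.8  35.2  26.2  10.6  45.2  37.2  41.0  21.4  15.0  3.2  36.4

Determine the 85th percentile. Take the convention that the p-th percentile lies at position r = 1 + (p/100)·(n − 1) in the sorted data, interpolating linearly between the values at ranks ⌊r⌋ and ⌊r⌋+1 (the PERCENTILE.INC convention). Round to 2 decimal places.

40.97

Sorted: 3.2, 5.1, 10.6, 10.7, 11.7, 14.7, 15.0, 17.0, 21.4, 23.0, 23.4, 26.2, 34.2, 34.8, 35.2, 36.4, 37.2, 40.8, 41.0, 44.6, 45.2, 45.6.
n = 22.
r = 1 + (85/100)·(22 − 1) = 1 + 17.85 = 18.85.
Rank 18 is 40.8 and rank 19 is 41.0.
Interpolate: 40.8 + 0.85·(41.0 − 40.8) = 40.8 + 0.85·0.2 = 40.97.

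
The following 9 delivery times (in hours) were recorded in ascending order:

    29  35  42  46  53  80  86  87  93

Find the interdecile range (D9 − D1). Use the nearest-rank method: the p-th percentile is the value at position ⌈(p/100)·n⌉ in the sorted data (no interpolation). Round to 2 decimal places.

n = 9.
P10: rank ⌈10/100·9⌉ = 1 → 29.
P90: rank ⌈90/100·9⌉ = 9 → 93.
Difference: 93 − 29 = 64.

64.00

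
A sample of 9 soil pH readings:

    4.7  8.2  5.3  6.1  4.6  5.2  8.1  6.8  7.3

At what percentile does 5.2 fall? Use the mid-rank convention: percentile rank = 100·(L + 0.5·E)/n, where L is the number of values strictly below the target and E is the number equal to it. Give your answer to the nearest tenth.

27.8

Sorted: 4.6, 4.7, 5.2, 5.3, 6.1, 6.8, 7.3, 8.1, 8.2.
Count below 5.2: L = 2; count equal: E = 1; n = 9.
Percentile rank = 100·(2 + 0.5·1)/9 = 100·2.5/9 = 27.78.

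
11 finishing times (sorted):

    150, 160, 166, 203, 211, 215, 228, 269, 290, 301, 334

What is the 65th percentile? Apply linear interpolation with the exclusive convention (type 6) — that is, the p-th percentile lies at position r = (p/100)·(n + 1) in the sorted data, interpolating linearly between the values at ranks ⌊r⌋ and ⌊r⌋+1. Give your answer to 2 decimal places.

n = 11.
r = (65/100)·(11 + 1) = 7.8.
Rank 7 is 228 and rank 8 is 269.
Interpolate: 228 + 0.8·(269 − 228) = 228 + 0.8·41 = 260.8.

260.80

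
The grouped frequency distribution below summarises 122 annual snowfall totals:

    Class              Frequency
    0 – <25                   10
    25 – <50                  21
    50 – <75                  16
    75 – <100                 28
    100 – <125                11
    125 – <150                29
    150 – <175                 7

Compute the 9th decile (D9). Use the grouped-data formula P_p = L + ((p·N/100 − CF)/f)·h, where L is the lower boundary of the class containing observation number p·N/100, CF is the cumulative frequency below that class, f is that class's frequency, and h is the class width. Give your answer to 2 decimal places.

N = 122; target position k = 90/100 · 122 = 109.8.
Cumulative frequencies: 10, 31, 47, 75, 86, 115, 122.
Observation 109.8 falls in the class 125 – <150.
L = 125, CF = 86, f = 29, h = 25.
P90 = 125 + ((109.8 − 86)/29)·25 = 125 + 20.5172 = 145.517.

145.52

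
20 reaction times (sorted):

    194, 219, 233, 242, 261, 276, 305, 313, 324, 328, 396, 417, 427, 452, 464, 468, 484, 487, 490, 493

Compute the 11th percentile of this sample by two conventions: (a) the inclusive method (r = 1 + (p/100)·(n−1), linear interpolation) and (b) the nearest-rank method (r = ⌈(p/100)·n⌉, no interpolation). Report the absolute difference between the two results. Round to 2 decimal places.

0.81

n = 20.
(a) r = 3.09; between ranks 3 (233) and 4 (242): 233.81.
(b) the nearest-rank method: rank 3 → 233.
|233.81 − 233| = 0.81.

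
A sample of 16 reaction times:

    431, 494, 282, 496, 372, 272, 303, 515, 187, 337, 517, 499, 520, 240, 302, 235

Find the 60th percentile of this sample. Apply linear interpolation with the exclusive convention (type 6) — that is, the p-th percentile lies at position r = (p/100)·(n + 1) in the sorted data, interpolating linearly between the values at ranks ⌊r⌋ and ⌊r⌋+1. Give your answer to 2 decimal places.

443.60

Sorted: 187, 235, 240, 272, 282, 302, 303, 337, 372, 431, 494, 496, 499, 515, 517, 520.
n = 16.
r = (60/100)·(16 + 1) = 10.2.
Rank 10 is 431 and rank 11 is 494.
Interpolate: 431 + 0.2·(494 − 431) = 431 + 0.2·63 = 443.6.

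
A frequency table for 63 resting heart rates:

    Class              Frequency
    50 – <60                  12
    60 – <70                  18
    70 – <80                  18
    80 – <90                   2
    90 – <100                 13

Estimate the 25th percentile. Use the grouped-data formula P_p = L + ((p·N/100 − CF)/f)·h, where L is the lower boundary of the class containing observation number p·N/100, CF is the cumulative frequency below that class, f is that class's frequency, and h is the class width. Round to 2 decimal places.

N = 63; target position k = 25/100 · 63 = 15.75.
Cumulative frequencies: 12, 30, 48, 50, 63.
Observation 15.75 falls in the class 60 – <70.
L = 60, CF = 12, f = 18, h = 10.
P25 = 60 + ((15.75 − 12)/18)·10 = 60 + 2.08333 = 62.0833.

62.08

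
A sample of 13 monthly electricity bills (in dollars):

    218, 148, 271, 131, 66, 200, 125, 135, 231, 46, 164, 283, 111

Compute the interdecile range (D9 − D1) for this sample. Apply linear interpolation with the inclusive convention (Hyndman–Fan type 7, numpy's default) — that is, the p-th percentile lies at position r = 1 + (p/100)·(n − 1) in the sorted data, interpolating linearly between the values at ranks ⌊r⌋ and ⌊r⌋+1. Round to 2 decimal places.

Sorted: 46, 66, 111, 125, 131, 135, 148, 164, 200, 218, 231, 271, 283.
n = 13.
P10: r = 2.2; ranks 2–3 are 66, 111; interpolating gives 75.
P90: r = 11.8; ranks 11–12 are 231, 271; interpolating gives 263.
Difference: 263 − 75 = 188.

188.00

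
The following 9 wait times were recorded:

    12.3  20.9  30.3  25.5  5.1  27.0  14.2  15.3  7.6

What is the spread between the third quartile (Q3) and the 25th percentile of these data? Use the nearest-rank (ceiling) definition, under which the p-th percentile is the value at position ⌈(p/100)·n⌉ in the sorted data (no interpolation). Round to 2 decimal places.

Sorted: 5.1, 7.6, 12.3, 14.2, 15.3, 20.9, 25.5, 27.0, 30.3.
n = 9.
P25: rank ⌈25/100·9⌉ = 3 → 12.3.
P75: rank ⌈75/100·9⌉ = 7 → 25.5.
Difference: 25.5 − 12.3 = 13.2.

13.20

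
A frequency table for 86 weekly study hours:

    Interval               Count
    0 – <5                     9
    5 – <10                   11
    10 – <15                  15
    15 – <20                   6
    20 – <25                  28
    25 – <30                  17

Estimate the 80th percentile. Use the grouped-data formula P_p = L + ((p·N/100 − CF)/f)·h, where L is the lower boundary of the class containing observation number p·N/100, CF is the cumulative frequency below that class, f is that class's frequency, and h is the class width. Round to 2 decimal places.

N = 86; target position k = 80/100 · 86 = 68.8.
Cumulative frequencies: 9, 20, 35, 41, 69, 86.
Observation 68.8 falls in the class 20 – <25.
L = 20, CF = 41, f = 28, h = 5.
P80 = 20 + ((68.8 − 41)/28)·5 = 20 + 4.96429 = 24.9643.

24.96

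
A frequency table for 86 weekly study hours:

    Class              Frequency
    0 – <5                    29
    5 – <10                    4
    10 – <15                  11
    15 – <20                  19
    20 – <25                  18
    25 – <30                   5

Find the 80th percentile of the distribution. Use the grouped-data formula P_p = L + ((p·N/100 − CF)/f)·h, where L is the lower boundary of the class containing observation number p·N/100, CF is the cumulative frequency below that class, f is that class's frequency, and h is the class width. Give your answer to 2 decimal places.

N = 86; target position k = 80/100 · 86 = 68.8.
Cumulative frequencies: 29, 33, 44, 63, 81, 86.
Observation 68.8 falls in the class 20 – <25.
L = 20, CF = 63, f = 18, h = 5.
P80 = 20 + ((68.8 − 63)/18)·5 = 20 + 1.61111 = 21.6111.

21.61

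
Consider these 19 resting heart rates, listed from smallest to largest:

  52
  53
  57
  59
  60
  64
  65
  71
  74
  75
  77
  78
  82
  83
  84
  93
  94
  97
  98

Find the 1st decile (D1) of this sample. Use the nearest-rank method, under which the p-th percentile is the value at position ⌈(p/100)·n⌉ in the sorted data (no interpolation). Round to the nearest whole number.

53

n = 19.
Position = ⌈10/100 · 19⌉ = ⌈1.9⌉ = 2.
The value at rank 2 is 53.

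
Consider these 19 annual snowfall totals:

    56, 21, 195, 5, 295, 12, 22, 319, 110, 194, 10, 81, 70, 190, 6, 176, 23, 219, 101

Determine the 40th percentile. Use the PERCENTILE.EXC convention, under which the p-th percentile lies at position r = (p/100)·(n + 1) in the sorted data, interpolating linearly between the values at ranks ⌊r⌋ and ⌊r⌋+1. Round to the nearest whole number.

Sorted: 5, 6, 10, 12, 21, 22, 23, 56, 70, 81, 101, 110, 176, 190, 194, 195, 219, 295, 319.
n = 19.
r = (40/100)·(19 + 1) = 8.
r is an integer, so P40 is the value at rank 8: 56.

56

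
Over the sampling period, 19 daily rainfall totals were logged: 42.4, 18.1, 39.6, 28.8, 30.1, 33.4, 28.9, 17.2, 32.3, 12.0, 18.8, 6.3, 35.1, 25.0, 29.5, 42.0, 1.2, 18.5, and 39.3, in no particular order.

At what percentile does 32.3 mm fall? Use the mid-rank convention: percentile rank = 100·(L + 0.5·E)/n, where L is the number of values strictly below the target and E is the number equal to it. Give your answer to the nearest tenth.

65.8

Sorted: 1.2, 6.3, 12.0, 17.2, 18.1, 18.5, 18.8, 25.0, 28.8, 28.9, 29.5, 30.1, 32.3, 33.4, 35.1, 39.3, 39.6, 42.0, 42.4.
Count below 32.3: L = 12; count equal: E = 1; n = 19.
Percentile rank = 100·(12 + 0.5·1)/19 = 100·12.5/19 = 65.79.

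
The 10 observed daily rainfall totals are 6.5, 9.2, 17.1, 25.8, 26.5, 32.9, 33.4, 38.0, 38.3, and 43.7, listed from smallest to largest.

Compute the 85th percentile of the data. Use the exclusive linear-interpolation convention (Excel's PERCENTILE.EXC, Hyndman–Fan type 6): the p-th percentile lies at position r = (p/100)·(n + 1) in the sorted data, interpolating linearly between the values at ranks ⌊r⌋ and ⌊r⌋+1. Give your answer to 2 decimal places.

n = 10.
r = (85/100)·(10 + 1) = 9.35.
Rank 9 is 38.3 and rank 10 is 43.7.
Interpolate: 38.3 + 0.35·(43.7 − 38.3) = 38.3 + 0.35·5.4 = 40.19.

40.19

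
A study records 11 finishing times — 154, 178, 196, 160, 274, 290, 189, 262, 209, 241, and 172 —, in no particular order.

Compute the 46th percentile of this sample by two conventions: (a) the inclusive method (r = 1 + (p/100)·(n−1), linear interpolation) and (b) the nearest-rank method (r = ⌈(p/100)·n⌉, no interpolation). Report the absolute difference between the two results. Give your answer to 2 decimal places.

2.80

Sorted: 154, 160, 172, 178, 189, 196, 209, 241, 262, 274, 290.
n = 11.
(a) r = 5.6; between ranks 5 (189) and 6 (196): 193.2.
(b) the nearest-rank method: rank 6 → 196.
|193.2 − 196| = 2.8.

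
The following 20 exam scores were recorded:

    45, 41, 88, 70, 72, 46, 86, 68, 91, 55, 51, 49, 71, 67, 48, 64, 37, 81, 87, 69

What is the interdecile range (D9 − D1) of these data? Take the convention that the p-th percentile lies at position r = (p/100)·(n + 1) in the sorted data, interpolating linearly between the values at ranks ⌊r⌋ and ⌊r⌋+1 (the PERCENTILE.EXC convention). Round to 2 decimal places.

46.50

Sorted: 37, 41, 45, 46, 48, 49, 51, 55, 64, 67, 68, 69, 70, 71, 72, 81, 86, 87, 88, 91.
n = 20.
P10: r = 2.1; ranks 2–3 are 41, 45; interpolating gives 41.4.
P90: r = 18.9; ranks 18–19 are 87, 88; interpolating gives 87.9.
Difference: 87.9 − 41.4 = 46.5.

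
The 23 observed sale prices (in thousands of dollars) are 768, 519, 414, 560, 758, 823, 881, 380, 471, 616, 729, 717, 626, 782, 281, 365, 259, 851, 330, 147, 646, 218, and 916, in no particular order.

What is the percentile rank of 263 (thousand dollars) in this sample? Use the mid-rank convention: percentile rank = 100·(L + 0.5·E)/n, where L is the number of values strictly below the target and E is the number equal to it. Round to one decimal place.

Sorted: 147, 218, 259, 281, 330, 365, 380, 414, 471, 519, 560, 616, 626, 646, 717, 729, 758, 768, 782, 823, 851, 881, 916.
Count below 263: L = 3; count equal: E = 0; n = 23.
Percentile rank = 100·(3 + 0.5·0)/23 = 100·3/23 = 13.04.

13.0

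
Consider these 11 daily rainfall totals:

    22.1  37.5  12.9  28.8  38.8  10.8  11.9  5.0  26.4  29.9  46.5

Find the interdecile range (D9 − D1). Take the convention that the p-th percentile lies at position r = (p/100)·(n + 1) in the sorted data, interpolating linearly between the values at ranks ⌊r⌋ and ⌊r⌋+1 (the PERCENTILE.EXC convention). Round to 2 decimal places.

38.80

Sorted: 5.0, 10.8, 11.9, 12.9, 22.1, 26.4, 28.8, 29.9, 37.5, 38.8, 46.5.
n = 11.
P10: r = 1.2; ranks 1–2 are 5.0, 10.8; interpolating gives 6.16.
P90: r = 10.8; ranks 10–11 are 38.8, 46.5; interpolating gives 44.96.
Difference: 44.96 − 6.16 = 38.8.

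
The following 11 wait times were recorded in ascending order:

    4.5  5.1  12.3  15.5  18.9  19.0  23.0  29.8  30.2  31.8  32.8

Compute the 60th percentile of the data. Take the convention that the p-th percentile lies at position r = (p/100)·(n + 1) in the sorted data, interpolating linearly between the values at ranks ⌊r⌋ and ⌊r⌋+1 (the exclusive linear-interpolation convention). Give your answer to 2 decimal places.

24.36

n = 11.
r = (60/100)·(11 + 1) = 7.2.
Rank 7 is 23.0 and rank 8 is 29.8.
Interpolate: 23.0 + 0.2·(29.8 − 23.0) = 23.0 + 0.2·6.8 = 24.36.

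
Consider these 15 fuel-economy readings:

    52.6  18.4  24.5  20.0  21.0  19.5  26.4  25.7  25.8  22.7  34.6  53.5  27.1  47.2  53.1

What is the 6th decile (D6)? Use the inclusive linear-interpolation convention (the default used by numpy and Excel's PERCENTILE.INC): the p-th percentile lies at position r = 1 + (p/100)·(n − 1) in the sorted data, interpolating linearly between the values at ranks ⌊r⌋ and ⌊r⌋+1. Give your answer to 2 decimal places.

26.68

Sorted: 18.4, 19.5, 20.0, 21.0, 22.7, 24.5, 25.7, 25.8, 26.4, 27.1, 34.6, 47.2, 52.6, 53.1, 53.5.
n = 15.
r = 1 + (60/100)·(15 − 1) = 1 + 8.4 = 9.4.
Rank 9 is 26.4 and rank 10 is 27.1.
Interpolate: 26.4 + 0.4·(27.1 − 26.4) = 26.4 + 0.4·0.7 = 26.68.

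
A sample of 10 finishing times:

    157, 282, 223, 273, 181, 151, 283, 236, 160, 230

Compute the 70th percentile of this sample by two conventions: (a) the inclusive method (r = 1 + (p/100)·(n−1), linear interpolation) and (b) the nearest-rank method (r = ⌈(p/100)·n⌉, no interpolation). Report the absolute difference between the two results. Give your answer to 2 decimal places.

11.10

Sorted: 151, 157, 160, 181, 223, 230, 236, 273, 282, 283.
n = 10.
(a) r = 7.3; between ranks 7 (236) and 8 (273): 247.1.
(b) the nearest-rank method: rank 7 → 236.
|247.1 − 236| = 11.1.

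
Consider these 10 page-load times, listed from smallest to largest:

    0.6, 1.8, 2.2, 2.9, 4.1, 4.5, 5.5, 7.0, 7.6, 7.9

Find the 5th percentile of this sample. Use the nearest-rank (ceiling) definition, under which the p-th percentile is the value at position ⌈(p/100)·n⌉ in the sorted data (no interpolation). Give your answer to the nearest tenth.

n = 10.
Position = ⌈5/100 · 10⌉ = ⌈0.5⌉ = 1.
The value at rank 1 is 0.6.

0.6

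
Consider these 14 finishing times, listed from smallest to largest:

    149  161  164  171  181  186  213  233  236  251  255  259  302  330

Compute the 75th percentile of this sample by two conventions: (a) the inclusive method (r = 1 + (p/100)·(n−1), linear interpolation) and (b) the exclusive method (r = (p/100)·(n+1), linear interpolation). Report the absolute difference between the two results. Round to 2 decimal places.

n = 14.
(a) r = 10.75; between ranks 10 (251) and 11 (255): 254.
(b) r = 11.25; between ranks 11 (255) and 12 (259): 256.
|254 − 256| = 2.

2.00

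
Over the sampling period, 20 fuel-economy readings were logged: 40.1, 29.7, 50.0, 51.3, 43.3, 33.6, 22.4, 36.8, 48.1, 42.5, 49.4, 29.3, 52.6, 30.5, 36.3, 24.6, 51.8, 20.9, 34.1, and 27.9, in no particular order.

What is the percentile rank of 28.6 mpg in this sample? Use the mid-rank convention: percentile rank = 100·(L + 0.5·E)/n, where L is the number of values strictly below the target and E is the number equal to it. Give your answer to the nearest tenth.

20.0

Sorted: 20.9, 22.4, 24.6, 27.9, 29.3, 29.7, 30.5, 33.6, 34.1, 36.3, 36.8, 40.1, 42.5, 43.3, 48.1, 49.4, 50.0, 51.3, 51.8, 52.6.
Count below 28.6: L = 4; count equal: E = 0; n = 20.
Percentile rank = 100·(4 + 0.5·0)/20 = 100·4/20 = 20.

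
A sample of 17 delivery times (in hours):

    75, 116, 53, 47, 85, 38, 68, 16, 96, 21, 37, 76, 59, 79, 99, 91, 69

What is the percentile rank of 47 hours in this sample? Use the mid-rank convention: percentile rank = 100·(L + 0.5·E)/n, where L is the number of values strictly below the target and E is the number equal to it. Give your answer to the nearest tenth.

26.5

Sorted: 16, 21, 37, 38, 47, 53, 59, 68, 69, 75, 76, 79, 85, 91, 96, 99, 116.
Count below 47: L = 4; count equal: E = 1; n = 17.
Percentile rank = 100·(4 + 0.5·1)/17 = 100·4.5/17 = 26.47.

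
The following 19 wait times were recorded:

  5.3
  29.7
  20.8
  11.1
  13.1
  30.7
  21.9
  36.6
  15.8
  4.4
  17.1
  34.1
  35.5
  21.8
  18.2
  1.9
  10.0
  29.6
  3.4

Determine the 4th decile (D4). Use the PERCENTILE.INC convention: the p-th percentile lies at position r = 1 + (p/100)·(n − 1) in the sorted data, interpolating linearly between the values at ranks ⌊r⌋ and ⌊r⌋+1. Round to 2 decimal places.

16.06

Sorted: 1.9, 3.4, 4.4, 5.3, 10.0, 11.1, 13.1, 15.8, 17.1, 18.2, 20.8, 21.8, 21.9, 29.6, 29.7, 30.7, 34.1, 35.5, 36.6.
n = 19.
r = 1 + (40/100)·(19 − 1) = 1 + 7.2 = 8.2.
Rank 8 is 15.8 and rank 9 is 17.1.
Interpolate: 15.8 + 0.2·(17.1 − 15.8) = 15.8 + 0.2·1.3 = 16.06.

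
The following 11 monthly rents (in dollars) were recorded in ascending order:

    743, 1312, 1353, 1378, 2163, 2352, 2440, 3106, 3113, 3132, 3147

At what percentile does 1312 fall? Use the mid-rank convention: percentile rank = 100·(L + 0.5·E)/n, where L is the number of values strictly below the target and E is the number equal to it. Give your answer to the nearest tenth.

Count below 1312: L = 1; count equal: E = 1; n = 11.
Percentile rank = 100·(1 + 0.5·1)/11 = 100·1.5/11 = 13.64.

13.6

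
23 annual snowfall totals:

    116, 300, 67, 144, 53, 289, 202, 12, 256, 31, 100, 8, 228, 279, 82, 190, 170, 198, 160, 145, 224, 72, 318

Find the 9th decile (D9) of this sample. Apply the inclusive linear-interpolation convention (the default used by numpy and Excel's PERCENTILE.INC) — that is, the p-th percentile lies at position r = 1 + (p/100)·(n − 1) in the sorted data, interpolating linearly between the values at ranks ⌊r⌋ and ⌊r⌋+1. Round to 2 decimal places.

Sorted: 8, 12, 31, 53, 67, 72, 82, 100, 116, 144, 145, 160, 170, 190, 198, 202, 224, 228, 256, 279, 289, 300, 318.
n = 23.
r = 1 + (90/100)·(23 − 1) = 1 + 19.8 = 20.8.
Rank 20 is 279 and rank 21 is 289.
Interpolate: 279 + 0.8·(289 − 279) = 279 + 0.8·10 = 287.

287.00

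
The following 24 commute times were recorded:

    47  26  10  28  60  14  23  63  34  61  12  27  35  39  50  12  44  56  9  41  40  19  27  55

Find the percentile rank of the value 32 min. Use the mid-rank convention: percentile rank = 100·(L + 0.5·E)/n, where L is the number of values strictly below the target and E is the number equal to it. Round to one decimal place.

Sorted: 9, 10, 12, 12, 14, 19, 23, 26, 27, 27, 28, 34, 35, 39, 40, 41, 44, 47, 50, 55, 56, 60, 61, 63.
Count below 32: L = 11; count equal: E = 0; n = 24.
Percentile rank = 100·(11 + 0.5·0)/24 = 100·11/24 = 45.83.

45.8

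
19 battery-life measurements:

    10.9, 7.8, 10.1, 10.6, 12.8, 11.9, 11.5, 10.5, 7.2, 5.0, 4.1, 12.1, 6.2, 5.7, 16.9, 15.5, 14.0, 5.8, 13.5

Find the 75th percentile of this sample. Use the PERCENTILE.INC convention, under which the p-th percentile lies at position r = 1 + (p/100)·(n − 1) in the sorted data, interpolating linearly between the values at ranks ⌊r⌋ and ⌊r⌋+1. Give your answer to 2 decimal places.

Sorted: 4.1, 5.0, 5.7, 5.8, 6.2, 7.2, 7.8, 10.1, 10.5, 10.6, 10.9, 11.5, 11.9, 12.1, 12.8, 13.5, 14.0, 15.5, 16.9.
n = 19.
r = 1 + (75/100)·(19 − 1) = 1 + 13.5 = 14.5.
Rank 14 is 12.1 and rank 15 is 12.8.
Interpolate: 12.1 + 0.5·(12.8 − 12.1) = 12.1 + 0.5·0.7 = 12.45.

12.45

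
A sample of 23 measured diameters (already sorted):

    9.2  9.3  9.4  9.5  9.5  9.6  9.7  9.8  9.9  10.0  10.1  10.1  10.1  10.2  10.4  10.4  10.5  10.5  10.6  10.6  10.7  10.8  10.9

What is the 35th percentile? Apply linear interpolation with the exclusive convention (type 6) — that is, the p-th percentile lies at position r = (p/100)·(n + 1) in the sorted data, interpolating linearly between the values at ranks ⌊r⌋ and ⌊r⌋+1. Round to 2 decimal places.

9.84

n = 23.
r = (35/100)·(23 + 1) = 8.4.
Rank 8 is 9.8 and rank 9 is 9.9.
Interpolate: 9.8 + 0.4·(9.9 − 9.8) = 9.8 + 0.4·0.1 = 9.84.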